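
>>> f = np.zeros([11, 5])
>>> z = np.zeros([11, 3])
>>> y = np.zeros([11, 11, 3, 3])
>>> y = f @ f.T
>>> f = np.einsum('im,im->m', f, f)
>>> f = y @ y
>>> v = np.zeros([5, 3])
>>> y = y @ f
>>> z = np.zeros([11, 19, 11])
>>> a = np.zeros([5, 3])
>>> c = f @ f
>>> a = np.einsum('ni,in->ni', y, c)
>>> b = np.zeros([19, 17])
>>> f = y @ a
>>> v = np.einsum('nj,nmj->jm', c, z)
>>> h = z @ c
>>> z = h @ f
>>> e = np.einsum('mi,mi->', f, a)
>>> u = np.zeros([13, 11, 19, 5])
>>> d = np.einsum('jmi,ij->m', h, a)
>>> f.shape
(11, 11)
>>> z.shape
(11, 19, 11)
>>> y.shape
(11, 11)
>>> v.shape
(11, 19)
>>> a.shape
(11, 11)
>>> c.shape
(11, 11)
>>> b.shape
(19, 17)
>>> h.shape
(11, 19, 11)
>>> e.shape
()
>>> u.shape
(13, 11, 19, 5)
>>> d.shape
(19,)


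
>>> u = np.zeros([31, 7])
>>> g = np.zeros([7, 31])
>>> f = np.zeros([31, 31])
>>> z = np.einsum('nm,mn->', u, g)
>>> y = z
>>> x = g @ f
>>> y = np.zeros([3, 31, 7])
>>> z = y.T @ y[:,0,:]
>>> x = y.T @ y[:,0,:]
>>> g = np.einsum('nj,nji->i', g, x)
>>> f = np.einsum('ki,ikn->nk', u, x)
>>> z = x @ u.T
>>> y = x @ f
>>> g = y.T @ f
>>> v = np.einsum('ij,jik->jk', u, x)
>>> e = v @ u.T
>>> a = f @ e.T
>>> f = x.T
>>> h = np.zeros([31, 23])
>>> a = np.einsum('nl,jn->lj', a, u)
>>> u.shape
(31, 7)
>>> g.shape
(31, 31, 31)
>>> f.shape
(7, 31, 7)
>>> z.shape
(7, 31, 31)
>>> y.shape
(7, 31, 31)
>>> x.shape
(7, 31, 7)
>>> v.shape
(7, 7)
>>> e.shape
(7, 31)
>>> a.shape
(7, 31)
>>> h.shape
(31, 23)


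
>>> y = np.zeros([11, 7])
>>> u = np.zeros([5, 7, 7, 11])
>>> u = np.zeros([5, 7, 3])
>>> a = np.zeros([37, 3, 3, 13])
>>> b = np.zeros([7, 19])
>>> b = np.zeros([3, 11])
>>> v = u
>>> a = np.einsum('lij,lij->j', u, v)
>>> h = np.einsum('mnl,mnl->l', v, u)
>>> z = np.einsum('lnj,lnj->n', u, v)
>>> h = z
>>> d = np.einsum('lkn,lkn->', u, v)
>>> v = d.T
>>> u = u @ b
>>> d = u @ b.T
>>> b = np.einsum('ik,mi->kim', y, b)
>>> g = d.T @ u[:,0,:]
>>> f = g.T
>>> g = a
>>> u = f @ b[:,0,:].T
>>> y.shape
(11, 7)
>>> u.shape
(11, 7, 7)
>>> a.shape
(3,)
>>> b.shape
(7, 11, 3)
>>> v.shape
()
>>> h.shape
(7,)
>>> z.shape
(7,)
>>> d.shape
(5, 7, 3)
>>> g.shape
(3,)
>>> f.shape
(11, 7, 3)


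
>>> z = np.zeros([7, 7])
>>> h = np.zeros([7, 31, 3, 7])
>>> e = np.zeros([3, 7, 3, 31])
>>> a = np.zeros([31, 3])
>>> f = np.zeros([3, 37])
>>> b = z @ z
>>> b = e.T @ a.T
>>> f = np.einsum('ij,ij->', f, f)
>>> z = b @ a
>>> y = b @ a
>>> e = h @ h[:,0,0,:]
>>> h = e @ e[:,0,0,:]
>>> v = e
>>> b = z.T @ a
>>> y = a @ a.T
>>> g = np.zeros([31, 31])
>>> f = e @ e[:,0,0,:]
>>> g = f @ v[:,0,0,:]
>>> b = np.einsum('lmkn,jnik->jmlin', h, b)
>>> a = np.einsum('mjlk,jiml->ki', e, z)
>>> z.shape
(31, 3, 7, 3)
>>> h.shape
(7, 31, 3, 7)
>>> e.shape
(7, 31, 3, 7)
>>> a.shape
(7, 3)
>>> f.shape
(7, 31, 3, 7)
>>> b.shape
(3, 31, 7, 3, 7)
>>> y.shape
(31, 31)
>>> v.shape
(7, 31, 3, 7)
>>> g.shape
(7, 31, 3, 7)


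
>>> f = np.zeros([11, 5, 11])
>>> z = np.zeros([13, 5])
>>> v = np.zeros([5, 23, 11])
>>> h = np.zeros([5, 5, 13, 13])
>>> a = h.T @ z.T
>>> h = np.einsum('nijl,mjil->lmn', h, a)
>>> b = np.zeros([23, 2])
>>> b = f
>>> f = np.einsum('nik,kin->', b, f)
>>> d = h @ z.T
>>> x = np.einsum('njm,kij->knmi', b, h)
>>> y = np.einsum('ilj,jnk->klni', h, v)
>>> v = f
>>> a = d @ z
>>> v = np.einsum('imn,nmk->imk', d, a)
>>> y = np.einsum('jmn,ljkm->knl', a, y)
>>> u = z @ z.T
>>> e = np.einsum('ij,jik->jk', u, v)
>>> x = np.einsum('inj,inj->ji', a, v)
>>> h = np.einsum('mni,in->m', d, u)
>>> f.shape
()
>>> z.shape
(13, 5)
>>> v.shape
(13, 13, 5)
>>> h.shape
(13,)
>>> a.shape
(13, 13, 5)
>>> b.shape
(11, 5, 11)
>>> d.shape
(13, 13, 13)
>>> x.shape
(5, 13)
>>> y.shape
(23, 5, 11)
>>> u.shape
(13, 13)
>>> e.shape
(13, 5)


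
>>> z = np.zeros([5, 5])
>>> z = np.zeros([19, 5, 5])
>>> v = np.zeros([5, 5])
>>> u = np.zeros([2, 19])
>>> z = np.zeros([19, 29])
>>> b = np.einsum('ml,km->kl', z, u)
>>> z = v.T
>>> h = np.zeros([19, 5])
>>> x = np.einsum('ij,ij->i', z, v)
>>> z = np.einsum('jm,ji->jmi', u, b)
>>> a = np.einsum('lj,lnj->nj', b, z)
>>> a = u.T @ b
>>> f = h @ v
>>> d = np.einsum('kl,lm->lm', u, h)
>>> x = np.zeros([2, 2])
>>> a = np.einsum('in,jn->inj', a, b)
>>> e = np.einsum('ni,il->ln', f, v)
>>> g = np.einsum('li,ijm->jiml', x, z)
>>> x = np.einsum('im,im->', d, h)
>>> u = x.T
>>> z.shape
(2, 19, 29)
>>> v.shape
(5, 5)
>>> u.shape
()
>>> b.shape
(2, 29)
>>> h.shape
(19, 5)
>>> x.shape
()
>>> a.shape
(19, 29, 2)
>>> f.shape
(19, 5)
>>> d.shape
(19, 5)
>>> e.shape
(5, 19)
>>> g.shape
(19, 2, 29, 2)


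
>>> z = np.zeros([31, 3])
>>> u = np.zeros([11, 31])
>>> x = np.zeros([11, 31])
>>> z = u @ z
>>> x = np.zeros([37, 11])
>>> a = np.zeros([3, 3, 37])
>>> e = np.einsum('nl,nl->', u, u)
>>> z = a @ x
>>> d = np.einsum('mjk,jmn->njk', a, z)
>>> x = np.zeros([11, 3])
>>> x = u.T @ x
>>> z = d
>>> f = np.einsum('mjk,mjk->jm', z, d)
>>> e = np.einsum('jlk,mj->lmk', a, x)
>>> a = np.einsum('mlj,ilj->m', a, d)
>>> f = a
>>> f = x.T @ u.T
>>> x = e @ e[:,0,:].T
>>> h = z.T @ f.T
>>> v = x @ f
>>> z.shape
(11, 3, 37)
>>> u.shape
(11, 31)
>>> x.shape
(3, 31, 3)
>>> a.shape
(3,)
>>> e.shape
(3, 31, 37)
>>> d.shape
(11, 3, 37)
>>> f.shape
(3, 11)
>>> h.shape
(37, 3, 3)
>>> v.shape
(3, 31, 11)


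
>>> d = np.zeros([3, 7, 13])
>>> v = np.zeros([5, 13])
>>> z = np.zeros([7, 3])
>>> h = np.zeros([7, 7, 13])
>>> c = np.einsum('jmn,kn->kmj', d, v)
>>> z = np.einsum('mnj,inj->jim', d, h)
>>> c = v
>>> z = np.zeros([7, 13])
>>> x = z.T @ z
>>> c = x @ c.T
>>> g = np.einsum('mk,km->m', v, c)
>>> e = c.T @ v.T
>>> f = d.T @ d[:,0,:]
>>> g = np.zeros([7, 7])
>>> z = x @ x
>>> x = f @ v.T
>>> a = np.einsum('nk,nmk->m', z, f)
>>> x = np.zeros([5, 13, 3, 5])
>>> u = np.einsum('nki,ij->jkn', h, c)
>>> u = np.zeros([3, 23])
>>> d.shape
(3, 7, 13)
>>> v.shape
(5, 13)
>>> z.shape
(13, 13)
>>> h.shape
(7, 7, 13)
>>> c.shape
(13, 5)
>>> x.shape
(5, 13, 3, 5)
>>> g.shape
(7, 7)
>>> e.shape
(5, 5)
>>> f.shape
(13, 7, 13)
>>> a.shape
(7,)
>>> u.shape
(3, 23)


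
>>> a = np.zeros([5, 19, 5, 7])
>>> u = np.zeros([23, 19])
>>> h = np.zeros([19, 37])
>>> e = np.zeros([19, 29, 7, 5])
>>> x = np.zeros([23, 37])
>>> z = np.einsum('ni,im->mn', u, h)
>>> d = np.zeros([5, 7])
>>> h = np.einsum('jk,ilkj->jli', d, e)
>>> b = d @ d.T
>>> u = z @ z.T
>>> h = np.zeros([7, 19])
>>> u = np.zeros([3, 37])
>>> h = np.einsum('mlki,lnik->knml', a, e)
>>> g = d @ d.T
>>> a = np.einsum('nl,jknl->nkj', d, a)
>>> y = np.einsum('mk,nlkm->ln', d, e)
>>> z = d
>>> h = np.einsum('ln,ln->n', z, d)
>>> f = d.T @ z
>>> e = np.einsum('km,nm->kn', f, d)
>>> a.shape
(5, 19, 5)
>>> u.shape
(3, 37)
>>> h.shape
(7,)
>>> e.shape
(7, 5)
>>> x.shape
(23, 37)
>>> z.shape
(5, 7)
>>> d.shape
(5, 7)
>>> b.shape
(5, 5)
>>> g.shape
(5, 5)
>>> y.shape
(29, 19)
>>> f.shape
(7, 7)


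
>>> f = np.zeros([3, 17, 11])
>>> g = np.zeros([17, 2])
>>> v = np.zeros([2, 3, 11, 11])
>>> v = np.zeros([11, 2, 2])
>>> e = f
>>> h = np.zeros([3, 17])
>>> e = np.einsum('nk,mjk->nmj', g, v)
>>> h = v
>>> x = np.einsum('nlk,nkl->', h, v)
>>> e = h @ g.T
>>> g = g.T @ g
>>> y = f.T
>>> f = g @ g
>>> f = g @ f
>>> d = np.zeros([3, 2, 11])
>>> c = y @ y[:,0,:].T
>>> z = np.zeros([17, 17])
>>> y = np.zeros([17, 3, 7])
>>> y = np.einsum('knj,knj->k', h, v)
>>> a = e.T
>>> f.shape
(2, 2)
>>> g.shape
(2, 2)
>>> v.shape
(11, 2, 2)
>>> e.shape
(11, 2, 17)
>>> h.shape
(11, 2, 2)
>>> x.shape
()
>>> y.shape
(11,)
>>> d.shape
(3, 2, 11)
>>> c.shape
(11, 17, 11)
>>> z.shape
(17, 17)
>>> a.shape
(17, 2, 11)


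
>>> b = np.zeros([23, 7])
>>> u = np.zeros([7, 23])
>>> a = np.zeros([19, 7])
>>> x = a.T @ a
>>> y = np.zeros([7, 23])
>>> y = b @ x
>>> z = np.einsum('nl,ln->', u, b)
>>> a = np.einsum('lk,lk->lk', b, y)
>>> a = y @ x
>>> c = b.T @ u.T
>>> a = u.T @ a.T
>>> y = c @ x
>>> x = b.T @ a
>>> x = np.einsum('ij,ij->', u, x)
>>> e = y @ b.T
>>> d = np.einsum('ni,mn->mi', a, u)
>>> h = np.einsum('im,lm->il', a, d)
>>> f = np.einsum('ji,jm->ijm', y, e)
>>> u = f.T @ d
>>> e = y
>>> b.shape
(23, 7)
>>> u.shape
(23, 7, 23)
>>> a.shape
(23, 23)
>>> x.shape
()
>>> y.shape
(7, 7)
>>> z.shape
()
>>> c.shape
(7, 7)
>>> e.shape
(7, 7)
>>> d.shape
(7, 23)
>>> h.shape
(23, 7)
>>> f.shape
(7, 7, 23)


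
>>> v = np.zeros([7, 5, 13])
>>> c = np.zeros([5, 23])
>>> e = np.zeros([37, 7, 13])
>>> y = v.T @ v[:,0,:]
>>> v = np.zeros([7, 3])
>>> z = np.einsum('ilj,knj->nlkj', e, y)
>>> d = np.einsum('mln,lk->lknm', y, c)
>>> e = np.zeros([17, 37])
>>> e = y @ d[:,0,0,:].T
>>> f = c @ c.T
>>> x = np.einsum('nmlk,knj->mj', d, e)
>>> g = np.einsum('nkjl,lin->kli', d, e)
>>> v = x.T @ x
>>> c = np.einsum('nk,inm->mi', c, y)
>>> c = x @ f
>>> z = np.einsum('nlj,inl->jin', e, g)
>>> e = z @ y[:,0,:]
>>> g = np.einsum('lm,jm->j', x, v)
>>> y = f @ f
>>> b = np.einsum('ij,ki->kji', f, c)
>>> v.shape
(5, 5)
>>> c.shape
(23, 5)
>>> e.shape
(5, 23, 13)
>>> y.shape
(5, 5)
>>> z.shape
(5, 23, 13)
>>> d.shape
(5, 23, 13, 13)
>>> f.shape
(5, 5)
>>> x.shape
(23, 5)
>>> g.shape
(5,)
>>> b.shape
(23, 5, 5)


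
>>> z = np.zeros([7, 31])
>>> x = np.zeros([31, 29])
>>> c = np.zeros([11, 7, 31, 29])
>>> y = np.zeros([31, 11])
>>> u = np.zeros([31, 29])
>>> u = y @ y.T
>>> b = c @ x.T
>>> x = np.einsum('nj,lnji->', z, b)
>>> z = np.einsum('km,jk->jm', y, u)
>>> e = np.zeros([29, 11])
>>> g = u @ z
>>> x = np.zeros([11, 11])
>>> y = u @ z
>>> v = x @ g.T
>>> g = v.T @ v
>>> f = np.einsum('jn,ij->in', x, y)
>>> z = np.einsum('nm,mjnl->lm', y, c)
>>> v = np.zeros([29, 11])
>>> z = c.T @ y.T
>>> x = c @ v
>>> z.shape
(29, 31, 7, 31)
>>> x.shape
(11, 7, 31, 11)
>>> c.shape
(11, 7, 31, 29)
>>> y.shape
(31, 11)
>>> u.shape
(31, 31)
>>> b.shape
(11, 7, 31, 31)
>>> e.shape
(29, 11)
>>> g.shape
(31, 31)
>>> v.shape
(29, 11)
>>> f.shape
(31, 11)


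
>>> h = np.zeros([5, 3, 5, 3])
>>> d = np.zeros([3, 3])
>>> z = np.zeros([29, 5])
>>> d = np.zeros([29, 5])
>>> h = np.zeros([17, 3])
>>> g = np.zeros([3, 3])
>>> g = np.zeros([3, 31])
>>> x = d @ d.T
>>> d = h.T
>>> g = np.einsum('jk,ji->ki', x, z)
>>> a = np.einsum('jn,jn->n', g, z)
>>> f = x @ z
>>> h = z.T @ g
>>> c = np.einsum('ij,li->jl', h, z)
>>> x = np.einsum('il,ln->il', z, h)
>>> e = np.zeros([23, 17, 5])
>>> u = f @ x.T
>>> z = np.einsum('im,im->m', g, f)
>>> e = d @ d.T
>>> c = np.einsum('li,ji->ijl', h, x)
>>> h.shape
(5, 5)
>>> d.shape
(3, 17)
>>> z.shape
(5,)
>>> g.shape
(29, 5)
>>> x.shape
(29, 5)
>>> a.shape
(5,)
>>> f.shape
(29, 5)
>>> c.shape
(5, 29, 5)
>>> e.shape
(3, 3)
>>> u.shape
(29, 29)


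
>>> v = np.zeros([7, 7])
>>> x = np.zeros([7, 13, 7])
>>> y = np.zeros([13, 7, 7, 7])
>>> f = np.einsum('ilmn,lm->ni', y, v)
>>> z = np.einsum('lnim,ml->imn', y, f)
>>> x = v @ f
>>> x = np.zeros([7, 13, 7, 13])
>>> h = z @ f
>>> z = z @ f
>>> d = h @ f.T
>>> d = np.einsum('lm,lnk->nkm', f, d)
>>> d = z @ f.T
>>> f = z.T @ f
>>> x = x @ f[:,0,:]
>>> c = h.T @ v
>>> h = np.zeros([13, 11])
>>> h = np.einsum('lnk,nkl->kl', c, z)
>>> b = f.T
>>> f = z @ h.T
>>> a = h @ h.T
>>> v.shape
(7, 7)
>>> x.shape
(7, 13, 7, 13)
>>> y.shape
(13, 7, 7, 7)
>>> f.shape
(7, 7, 7)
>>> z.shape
(7, 7, 13)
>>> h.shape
(7, 13)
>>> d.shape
(7, 7, 7)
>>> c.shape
(13, 7, 7)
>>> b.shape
(13, 7, 13)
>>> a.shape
(7, 7)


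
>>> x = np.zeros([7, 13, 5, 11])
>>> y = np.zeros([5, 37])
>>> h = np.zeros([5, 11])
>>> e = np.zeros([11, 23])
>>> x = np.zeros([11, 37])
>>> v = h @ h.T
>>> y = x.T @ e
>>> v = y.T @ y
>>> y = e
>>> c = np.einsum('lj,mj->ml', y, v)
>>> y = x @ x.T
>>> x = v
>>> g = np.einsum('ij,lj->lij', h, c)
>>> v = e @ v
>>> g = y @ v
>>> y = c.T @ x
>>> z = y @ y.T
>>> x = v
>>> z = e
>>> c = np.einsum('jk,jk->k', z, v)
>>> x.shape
(11, 23)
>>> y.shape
(11, 23)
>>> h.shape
(5, 11)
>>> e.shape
(11, 23)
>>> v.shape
(11, 23)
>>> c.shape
(23,)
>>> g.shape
(11, 23)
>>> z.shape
(11, 23)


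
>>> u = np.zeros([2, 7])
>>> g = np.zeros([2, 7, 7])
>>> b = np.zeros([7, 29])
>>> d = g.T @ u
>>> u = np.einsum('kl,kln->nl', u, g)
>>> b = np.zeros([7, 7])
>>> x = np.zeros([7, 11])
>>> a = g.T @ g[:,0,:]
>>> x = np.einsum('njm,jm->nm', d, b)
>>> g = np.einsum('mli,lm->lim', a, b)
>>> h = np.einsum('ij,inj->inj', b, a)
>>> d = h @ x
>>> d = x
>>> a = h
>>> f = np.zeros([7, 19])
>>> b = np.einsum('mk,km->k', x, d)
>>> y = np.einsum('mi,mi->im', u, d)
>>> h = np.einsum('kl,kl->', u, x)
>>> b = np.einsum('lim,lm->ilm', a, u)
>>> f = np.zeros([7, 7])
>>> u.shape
(7, 7)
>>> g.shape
(7, 7, 7)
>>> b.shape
(7, 7, 7)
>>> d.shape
(7, 7)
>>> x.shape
(7, 7)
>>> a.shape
(7, 7, 7)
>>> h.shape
()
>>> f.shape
(7, 7)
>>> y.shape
(7, 7)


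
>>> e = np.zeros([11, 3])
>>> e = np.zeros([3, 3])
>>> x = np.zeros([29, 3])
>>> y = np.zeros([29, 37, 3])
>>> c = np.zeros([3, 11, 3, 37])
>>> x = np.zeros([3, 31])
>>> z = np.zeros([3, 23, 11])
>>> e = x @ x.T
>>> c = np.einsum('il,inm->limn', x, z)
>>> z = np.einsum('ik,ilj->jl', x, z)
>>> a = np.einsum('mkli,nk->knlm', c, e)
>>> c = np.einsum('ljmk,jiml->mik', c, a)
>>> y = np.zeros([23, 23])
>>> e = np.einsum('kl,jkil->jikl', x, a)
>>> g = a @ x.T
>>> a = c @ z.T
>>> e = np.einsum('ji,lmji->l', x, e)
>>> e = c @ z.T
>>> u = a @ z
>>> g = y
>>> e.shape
(11, 3, 11)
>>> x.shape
(3, 31)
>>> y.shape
(23, 23)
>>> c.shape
(11, 3, 23)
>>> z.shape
(11, 23)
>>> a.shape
(11, 3, 11)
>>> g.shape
(23, 23)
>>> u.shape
(11, 3, 23)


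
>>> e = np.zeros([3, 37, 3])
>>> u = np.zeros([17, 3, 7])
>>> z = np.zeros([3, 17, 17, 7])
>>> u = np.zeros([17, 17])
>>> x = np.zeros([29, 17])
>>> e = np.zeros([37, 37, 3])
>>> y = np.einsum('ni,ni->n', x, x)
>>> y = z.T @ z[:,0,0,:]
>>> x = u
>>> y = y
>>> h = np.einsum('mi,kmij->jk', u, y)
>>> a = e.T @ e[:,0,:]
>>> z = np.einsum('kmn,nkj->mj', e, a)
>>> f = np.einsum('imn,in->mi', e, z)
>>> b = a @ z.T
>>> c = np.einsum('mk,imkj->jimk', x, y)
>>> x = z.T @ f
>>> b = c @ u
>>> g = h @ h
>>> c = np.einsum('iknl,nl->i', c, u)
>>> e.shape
(37, 37, 3)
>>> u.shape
(17, 17)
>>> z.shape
(37, 3)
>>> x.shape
(3, 37)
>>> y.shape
(7, 17, 17, 7)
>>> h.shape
(7, 7)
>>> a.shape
(3, 37, 3)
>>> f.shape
(37, 37)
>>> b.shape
(7, 7, 17, 17)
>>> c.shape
(7,)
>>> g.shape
(7, 7)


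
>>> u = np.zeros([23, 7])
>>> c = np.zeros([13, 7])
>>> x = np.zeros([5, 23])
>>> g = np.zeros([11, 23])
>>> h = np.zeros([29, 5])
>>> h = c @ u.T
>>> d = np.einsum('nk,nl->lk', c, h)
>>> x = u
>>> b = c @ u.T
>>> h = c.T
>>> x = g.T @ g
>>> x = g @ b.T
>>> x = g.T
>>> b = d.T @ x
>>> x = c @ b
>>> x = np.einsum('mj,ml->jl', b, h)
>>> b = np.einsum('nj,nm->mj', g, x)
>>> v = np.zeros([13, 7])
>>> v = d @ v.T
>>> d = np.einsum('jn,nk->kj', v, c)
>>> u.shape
(23, 7)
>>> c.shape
(13, 7)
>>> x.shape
(11, 13)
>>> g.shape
(11, 23)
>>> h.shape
(7, 13)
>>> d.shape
(7, 23)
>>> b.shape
(13, 23)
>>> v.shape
(23, 13)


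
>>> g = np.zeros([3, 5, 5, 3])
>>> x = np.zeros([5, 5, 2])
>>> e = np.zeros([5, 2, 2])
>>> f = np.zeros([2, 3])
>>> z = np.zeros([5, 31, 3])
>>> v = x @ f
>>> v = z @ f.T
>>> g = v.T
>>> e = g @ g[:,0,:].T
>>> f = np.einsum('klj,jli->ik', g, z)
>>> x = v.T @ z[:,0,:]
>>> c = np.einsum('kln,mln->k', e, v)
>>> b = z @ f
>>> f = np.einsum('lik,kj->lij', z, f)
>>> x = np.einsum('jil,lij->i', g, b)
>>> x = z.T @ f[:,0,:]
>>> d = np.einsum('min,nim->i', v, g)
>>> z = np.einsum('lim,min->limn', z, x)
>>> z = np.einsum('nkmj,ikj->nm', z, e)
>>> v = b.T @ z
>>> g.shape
(2, 31, 5)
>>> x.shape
(3, 31, 2)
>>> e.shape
(2, 31, 2)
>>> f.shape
(5, 31, 2)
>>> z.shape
(5, 3)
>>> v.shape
(2, 31, 3)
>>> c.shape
(2,)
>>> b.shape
(5, 31, 2)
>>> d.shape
(31,)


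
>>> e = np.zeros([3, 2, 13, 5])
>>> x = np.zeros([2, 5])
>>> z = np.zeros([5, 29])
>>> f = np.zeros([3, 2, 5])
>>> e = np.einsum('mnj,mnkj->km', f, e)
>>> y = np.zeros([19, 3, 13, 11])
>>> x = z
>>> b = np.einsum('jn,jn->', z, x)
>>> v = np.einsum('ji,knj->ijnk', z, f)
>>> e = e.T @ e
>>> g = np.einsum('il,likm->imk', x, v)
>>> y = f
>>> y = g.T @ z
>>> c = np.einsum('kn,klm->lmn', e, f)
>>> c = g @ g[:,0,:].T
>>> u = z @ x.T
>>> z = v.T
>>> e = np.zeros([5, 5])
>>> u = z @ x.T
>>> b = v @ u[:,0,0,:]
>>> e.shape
(5, 5)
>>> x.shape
(5, 29)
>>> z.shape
(3, 2, 5, 29)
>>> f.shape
(3, 2, 5)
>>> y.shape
(2, 3, 29)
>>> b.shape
(29, 5, 2, 5)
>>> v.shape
(29, 5, 2, 3)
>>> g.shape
(5, 3, 2)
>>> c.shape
(5, 3, 5)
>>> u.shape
(3, 2, 5, 5)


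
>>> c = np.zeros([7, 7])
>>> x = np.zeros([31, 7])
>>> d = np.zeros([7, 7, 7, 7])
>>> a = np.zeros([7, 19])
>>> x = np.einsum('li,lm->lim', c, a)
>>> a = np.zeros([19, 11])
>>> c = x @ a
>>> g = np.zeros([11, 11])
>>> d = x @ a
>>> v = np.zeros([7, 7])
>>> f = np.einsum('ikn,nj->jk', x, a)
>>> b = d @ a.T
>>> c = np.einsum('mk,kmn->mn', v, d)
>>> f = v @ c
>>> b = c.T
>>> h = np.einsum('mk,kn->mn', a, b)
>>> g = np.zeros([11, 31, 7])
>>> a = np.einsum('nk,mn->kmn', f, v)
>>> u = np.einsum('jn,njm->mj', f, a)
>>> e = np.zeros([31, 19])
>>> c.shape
(7, 11)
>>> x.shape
(7, 7, 19)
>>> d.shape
(7, 7, 11)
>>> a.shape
(11, 7, 7)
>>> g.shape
(11, 31, 7)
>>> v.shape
(7, 7)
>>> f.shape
(7, 11)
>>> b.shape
(11, 7)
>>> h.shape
(19, 7)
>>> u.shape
(7, 7)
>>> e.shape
(31, 19)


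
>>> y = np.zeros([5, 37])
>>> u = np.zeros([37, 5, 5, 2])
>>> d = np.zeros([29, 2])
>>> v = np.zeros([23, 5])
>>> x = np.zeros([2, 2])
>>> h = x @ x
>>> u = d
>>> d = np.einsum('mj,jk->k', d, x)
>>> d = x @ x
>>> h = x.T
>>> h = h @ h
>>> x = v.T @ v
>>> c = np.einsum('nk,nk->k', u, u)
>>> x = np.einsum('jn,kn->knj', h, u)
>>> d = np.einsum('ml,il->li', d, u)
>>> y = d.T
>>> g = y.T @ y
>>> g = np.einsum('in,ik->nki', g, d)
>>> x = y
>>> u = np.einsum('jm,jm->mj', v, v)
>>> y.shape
(29, 2)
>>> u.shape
(5, 23)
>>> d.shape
(2, 29)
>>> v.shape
(23, 5)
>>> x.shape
(29, 2)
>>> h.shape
(2, 2)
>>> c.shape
(2,)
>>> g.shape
(2, 29, 2)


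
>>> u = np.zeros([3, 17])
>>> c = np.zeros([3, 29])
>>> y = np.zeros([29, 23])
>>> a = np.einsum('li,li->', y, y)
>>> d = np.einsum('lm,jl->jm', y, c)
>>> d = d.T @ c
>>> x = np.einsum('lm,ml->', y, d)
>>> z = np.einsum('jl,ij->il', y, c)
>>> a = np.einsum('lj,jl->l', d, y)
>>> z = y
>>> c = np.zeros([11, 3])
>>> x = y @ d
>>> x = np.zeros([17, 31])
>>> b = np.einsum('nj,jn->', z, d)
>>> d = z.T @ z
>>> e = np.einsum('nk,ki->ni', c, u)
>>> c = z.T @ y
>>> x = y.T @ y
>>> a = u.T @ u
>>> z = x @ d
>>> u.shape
(3, 17)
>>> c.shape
(23, 23)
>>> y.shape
(29, 23)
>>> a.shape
(17, 17)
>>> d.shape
(23, 23)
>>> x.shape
(23, 23)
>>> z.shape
(23, 23)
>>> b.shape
()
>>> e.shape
(11, 17)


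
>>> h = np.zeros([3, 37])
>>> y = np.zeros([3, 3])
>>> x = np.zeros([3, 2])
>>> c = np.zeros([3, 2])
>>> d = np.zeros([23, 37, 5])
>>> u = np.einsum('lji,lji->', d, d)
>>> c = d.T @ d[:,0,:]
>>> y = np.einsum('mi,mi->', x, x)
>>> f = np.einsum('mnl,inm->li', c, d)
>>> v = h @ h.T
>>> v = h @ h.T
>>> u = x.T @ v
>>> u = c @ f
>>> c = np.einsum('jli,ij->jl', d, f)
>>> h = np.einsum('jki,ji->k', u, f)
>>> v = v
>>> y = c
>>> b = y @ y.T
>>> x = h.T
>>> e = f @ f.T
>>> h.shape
(37,)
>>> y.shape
(23, 37)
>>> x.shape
(37,)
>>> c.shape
(23, 37)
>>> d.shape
(23, 37, 5)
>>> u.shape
(5, 37, 23)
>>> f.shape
(5, 23)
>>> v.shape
(3, 3)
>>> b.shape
(23, 23)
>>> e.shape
(5, 5)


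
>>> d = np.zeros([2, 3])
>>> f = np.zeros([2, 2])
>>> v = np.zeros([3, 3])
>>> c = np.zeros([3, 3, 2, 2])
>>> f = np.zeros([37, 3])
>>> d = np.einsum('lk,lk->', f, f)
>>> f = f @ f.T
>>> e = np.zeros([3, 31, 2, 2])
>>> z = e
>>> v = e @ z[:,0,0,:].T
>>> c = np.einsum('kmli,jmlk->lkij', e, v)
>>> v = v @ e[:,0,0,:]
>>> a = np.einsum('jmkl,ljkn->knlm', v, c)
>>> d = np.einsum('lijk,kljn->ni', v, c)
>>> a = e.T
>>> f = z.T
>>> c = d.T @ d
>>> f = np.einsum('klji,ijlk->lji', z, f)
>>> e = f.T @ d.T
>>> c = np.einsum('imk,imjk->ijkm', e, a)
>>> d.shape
(3, 31)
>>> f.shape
(31, 2, 2)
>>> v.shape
(3, 31, 2, 2)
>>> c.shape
(2, 31, 3, 2)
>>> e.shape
(2, 2, 3)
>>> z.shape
(3, 31, 2, 2)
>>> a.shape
(2, 2, 31, 3)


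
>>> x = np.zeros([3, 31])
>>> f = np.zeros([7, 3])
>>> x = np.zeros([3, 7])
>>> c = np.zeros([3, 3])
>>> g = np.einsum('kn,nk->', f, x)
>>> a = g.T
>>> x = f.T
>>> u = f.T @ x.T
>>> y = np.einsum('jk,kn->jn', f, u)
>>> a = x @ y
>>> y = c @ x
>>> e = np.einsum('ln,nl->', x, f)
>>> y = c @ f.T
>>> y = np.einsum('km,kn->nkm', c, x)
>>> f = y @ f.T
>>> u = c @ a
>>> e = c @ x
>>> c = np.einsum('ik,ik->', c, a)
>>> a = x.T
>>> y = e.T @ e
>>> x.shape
(3, 7)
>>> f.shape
(7, 3, 7)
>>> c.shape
()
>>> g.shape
()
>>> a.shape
(7, 3)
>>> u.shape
(3, 3)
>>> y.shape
(7, 7)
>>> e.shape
(3, 7)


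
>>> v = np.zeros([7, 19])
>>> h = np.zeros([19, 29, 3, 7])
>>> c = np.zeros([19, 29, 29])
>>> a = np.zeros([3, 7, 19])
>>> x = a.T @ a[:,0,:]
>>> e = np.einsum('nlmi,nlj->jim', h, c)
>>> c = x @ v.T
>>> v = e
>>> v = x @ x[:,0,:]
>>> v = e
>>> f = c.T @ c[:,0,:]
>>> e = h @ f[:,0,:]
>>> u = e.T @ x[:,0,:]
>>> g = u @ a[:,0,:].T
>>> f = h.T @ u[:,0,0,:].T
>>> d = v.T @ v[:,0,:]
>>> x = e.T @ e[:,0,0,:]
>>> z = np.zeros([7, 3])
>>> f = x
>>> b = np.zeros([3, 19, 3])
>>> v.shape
(29, 7, 3)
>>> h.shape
(19, 29, 3, 7)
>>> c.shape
(19, 7, 7)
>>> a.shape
(3, 7, 19)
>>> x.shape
(7, 3, 29, 7)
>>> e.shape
(19, 29, 3, 7)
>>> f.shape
(7, 3, 29, 7)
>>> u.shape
(7, 3, 29, 19)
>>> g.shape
(7, 3, 29, 3)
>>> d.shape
(3, 7, 3)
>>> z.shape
(7, 3)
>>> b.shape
(3, 19, 3)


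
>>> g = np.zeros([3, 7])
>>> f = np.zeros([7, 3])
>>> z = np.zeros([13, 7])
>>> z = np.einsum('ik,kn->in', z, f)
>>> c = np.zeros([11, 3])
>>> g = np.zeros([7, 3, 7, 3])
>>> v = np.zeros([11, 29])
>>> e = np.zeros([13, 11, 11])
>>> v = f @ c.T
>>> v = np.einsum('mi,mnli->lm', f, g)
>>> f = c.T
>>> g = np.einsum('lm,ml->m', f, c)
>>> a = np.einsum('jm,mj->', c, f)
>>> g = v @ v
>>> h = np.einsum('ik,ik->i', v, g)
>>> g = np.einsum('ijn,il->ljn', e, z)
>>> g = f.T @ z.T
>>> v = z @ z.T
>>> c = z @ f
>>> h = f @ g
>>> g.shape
(11, 13)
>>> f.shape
(3, 11)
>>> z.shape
(13, 3)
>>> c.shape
(13, 11)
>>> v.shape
(13, 13)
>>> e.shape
(13, 11, 11)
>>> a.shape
()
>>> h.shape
(3, 13)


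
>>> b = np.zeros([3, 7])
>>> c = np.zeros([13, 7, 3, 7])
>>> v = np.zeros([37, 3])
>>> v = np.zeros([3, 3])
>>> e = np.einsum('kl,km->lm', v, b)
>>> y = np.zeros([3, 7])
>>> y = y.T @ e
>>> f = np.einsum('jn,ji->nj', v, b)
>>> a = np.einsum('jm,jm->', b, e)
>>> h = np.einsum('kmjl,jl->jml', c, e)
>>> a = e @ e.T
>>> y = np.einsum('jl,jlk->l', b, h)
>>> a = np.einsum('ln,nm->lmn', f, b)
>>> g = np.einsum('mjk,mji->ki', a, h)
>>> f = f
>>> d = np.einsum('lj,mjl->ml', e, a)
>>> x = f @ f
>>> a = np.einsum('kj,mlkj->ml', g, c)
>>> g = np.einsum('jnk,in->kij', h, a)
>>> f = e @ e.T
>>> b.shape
(3, 7)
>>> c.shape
(13, 7, 3, 7)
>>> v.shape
(3, 3)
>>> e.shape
(3, 7)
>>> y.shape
(7,)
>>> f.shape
(3, 3)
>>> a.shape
(13, 7)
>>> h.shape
(3, 7, 7)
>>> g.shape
(7, 13, 3)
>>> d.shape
(3, 3)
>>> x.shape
(3, 3)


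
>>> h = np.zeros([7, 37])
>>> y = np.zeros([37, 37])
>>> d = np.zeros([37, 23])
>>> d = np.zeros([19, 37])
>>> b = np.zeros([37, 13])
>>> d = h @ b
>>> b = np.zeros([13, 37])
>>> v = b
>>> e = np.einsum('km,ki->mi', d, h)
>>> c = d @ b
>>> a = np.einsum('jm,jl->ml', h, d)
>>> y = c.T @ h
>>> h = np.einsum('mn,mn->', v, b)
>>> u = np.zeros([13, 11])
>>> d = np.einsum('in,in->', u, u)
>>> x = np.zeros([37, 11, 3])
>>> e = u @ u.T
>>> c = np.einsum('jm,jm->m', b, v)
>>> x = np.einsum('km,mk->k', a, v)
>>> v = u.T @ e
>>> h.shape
()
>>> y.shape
(37, 37)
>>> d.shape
()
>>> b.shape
(13, 37)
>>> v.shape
(11, 13)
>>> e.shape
(13, 13)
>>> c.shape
(37,)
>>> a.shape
(37, 13)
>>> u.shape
(13, 11)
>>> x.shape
(37,)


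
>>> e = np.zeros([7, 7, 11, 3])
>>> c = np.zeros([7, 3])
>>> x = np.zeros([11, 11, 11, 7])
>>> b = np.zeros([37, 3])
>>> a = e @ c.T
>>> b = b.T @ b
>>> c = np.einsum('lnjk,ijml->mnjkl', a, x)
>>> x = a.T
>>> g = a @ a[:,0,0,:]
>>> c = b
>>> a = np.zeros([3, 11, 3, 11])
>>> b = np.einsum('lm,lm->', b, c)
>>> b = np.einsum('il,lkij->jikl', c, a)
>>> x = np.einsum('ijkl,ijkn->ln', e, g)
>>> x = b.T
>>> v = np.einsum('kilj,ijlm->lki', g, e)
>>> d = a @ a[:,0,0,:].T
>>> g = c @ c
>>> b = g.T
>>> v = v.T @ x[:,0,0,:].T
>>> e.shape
(7, 7, 11, 3)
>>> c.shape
(3, 3)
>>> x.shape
(3, 11, 3, 11)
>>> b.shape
(3, 3)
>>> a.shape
(3, 11, 3, 11)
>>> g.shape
(3, 3)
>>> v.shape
(7, 7, 3)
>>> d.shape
(3, 11, 3, 3)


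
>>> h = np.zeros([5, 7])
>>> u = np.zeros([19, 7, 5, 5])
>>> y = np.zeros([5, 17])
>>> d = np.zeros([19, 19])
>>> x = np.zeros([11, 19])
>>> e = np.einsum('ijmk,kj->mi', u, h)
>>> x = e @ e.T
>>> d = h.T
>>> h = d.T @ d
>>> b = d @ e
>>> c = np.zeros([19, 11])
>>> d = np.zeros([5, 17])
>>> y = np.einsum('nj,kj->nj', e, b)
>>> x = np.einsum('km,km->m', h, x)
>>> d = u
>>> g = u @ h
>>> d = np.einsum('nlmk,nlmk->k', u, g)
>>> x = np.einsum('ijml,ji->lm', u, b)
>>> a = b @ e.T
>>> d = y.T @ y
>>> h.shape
(5, 5)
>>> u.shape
(19, 7, 5, 5)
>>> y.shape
(5, 19)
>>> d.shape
(19, 19)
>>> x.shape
(5, 5)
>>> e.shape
(5, 19)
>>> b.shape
(7, 19)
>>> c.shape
(19, 11)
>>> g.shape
(19, 7, 5, 5)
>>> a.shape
(7, 5)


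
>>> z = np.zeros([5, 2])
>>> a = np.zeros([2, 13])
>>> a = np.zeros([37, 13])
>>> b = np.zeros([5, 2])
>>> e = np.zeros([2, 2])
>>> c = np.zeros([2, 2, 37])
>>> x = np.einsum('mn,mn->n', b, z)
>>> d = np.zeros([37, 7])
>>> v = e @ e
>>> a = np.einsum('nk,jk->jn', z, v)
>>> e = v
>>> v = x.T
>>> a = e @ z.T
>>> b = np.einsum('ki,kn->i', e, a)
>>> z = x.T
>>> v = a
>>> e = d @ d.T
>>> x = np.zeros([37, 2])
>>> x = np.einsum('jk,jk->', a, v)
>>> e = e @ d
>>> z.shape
(2,)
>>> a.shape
(2, 5)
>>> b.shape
(2,)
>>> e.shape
(37, 7)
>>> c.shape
(2, 2, 37)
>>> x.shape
()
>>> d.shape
(37, 7)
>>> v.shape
(2, 5)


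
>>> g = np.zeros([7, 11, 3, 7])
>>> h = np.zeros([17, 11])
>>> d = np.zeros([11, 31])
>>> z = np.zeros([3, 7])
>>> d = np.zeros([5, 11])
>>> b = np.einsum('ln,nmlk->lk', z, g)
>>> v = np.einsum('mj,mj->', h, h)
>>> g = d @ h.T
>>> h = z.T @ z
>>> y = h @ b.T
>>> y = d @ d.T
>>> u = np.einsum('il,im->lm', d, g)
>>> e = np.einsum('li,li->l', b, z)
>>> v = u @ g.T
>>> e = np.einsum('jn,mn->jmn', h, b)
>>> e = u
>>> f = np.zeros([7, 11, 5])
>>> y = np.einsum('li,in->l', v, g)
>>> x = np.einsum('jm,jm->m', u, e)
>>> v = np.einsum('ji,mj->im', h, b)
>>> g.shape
(5, 17)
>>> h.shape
(7, 7)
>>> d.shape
(5, 11)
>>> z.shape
(3, 7)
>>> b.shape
(3, 7)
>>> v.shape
(7, 3)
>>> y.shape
(11,)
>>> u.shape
(11, 17)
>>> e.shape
(11, 17)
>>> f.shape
(7, 11, 5)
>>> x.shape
(17,)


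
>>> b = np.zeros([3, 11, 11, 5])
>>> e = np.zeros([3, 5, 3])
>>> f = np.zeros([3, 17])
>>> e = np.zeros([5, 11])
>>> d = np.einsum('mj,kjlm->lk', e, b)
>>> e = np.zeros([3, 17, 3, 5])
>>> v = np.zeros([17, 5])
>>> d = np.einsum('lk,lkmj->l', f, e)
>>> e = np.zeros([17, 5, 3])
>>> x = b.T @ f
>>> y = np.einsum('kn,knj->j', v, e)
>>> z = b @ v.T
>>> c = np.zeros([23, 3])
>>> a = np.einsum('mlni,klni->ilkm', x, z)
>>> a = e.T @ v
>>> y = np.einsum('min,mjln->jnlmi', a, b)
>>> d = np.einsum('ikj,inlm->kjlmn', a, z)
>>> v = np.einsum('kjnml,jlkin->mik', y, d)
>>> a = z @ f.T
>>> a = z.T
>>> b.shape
(3, 11, 11, 5)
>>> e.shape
(17, 5, 3)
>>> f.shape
(3, 17)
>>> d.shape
(5, 5, 11, 17, 11)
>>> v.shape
(3, 17, 11)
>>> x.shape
(5, 11, 11, 17)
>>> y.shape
(11, 5, 11, 3, 5)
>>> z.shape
(3, 11, 11, 17)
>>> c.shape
(23, 3)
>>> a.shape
(17, 11, 11, 3)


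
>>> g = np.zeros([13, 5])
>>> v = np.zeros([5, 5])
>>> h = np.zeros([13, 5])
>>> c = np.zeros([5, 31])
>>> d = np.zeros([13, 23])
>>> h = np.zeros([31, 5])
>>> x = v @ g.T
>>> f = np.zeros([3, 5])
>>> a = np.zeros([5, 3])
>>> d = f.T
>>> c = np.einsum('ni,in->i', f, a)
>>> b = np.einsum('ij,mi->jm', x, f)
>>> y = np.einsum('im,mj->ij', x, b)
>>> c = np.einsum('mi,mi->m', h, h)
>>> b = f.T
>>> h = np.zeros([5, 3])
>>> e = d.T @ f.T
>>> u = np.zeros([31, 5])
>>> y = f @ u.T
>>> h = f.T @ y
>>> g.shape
(13, 5)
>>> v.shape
(5, 5)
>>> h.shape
(5, 31)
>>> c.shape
(31,)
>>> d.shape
(5, 3)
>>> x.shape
(5, 13)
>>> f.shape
(3, 5)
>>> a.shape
(5, 3)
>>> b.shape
(5, 3)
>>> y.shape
(3, 31)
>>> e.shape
(3, 3)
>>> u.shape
(31, 5)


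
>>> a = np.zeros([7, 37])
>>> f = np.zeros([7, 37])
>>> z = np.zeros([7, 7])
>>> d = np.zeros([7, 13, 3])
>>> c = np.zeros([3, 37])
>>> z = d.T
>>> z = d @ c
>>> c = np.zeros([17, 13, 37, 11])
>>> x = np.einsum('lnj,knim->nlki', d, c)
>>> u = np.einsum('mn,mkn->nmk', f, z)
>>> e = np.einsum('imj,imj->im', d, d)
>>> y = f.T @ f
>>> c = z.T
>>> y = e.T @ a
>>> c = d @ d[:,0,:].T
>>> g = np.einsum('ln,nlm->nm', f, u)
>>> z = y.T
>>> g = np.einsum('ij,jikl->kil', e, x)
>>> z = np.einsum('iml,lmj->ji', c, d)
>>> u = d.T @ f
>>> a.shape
(7, 37)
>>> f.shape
(7, 37)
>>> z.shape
(3, 7)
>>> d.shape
(7, 13, 3)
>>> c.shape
(7, 13, 7)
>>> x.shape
(13, 7, 17, 37)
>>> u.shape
(3, 13, 37)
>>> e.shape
(7, 13)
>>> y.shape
(13, 37)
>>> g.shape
(17, 7, 37)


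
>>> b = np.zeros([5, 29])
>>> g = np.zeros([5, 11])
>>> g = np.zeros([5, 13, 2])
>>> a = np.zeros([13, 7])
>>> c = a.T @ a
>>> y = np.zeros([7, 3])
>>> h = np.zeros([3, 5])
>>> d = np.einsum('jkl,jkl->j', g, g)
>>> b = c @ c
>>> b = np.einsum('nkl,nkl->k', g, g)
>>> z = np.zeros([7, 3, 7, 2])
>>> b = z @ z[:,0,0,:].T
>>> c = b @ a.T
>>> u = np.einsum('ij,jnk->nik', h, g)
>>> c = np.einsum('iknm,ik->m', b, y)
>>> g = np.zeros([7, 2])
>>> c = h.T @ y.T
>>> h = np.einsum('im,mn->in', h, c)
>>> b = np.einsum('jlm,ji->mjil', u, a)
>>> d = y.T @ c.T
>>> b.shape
(2, 13, 7, 3)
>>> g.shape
(7, 2)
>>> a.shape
(13, 7)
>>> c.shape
(5, 7)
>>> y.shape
(7, 3)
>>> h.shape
(3, 7)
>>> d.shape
(3, 5)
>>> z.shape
(7, 3, 7, 2)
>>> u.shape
(13, 3, 2)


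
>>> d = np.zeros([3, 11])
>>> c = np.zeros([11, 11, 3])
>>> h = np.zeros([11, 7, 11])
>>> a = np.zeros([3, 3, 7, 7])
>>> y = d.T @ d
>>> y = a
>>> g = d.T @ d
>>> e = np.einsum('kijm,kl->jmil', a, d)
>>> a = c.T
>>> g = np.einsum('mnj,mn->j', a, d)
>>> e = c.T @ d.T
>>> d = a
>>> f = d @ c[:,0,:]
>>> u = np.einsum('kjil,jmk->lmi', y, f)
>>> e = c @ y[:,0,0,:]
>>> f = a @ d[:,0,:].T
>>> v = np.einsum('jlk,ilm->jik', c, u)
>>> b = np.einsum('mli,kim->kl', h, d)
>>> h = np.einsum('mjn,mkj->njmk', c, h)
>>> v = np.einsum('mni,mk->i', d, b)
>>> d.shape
(3, 11, 11)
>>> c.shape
(11, 11, 3)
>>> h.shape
(3, 11, 11, 7)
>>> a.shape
(3, 11, 11)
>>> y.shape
(3, 3, 7, 7)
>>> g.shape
(11,)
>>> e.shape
(11, 11, 7)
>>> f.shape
(3, 11, 3)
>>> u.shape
(7, 11, 7)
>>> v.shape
(11,)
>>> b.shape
(3, 7)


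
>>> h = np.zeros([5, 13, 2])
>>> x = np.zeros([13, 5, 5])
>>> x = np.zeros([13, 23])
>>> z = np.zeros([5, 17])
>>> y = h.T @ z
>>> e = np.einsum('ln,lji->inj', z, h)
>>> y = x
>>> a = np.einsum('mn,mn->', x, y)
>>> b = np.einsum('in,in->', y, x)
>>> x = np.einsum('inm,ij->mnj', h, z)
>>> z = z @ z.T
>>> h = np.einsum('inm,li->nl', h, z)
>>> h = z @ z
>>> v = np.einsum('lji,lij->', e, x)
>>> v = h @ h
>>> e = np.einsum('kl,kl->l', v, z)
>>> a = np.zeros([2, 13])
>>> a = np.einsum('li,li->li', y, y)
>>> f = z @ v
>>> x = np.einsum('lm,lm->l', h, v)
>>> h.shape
(5, 5)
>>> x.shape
(5,)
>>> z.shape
(5, 5)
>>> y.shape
(13, 23)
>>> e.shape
(5,)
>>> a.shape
(13, 23)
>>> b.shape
()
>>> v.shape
(5, 5)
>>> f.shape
(5, 5)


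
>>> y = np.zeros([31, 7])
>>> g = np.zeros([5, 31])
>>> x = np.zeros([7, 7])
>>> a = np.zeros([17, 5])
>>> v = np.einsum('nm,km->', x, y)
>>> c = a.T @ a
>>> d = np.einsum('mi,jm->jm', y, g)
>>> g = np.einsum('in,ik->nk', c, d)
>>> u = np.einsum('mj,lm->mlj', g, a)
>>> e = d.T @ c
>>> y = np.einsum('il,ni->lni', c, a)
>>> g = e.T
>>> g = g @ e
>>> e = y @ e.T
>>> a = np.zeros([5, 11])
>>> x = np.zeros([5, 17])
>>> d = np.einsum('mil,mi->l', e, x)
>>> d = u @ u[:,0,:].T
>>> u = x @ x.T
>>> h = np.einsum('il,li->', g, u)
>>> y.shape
(5, 17, 5)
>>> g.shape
(5, 5)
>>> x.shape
(5, 17)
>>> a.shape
(5, 11)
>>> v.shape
()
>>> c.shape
(5, 5)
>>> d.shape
(5, 17, 5)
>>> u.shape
(5, 5)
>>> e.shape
(5, 17, 31)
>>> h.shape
()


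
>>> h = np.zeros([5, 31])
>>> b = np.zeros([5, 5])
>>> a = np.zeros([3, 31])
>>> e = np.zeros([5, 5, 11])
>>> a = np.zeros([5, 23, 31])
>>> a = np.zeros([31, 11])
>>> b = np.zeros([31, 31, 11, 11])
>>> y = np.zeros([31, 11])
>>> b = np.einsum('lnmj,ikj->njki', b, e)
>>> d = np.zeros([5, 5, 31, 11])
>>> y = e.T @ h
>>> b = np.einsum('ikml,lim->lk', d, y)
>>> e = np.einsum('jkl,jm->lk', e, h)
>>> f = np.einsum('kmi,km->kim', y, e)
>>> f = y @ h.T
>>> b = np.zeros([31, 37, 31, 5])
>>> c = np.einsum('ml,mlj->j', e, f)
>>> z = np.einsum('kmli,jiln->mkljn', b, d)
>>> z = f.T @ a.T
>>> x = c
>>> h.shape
(5, 31)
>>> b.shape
(31, 37, 31, 5)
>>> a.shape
(31, 11)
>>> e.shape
(11, 5)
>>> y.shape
(11, 5, 31)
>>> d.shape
(5, 5, 31, 11)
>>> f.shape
(11, 5, 5)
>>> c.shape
(5,)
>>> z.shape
(5, 5, 31)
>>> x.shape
(5,)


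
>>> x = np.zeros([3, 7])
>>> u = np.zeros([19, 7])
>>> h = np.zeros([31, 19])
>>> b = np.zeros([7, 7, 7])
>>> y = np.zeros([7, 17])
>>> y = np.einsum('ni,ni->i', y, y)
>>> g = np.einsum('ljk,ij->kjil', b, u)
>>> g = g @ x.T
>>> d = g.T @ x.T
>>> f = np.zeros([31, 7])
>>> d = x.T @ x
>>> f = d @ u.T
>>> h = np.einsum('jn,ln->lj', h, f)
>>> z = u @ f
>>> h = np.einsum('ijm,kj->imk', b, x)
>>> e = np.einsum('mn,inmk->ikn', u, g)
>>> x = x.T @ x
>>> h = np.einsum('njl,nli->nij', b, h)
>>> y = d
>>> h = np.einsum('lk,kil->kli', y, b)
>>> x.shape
(7, 7)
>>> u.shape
(19, 7)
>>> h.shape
(7, 7, 7)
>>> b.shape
(7, 7, 7)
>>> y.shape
(7, 7)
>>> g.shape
(7, 7, 19, 3)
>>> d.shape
(7, 7)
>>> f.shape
(7, 19)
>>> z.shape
(19, 19)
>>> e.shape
(7, 3, 7)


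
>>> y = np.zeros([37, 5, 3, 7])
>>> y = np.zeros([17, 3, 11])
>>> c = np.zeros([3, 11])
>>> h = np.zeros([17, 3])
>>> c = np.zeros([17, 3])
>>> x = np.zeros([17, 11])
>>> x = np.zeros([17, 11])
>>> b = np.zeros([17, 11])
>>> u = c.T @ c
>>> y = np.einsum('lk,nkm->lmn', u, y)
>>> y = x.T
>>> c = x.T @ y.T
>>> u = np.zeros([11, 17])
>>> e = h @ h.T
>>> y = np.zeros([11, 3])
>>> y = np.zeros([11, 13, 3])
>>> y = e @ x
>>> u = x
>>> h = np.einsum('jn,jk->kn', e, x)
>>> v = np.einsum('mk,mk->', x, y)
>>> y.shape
(17, 11)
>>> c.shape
(11, 11)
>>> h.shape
(11, 17)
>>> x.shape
(17, 11)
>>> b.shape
(17, 11)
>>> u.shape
(17, 11)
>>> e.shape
(17, 17)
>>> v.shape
()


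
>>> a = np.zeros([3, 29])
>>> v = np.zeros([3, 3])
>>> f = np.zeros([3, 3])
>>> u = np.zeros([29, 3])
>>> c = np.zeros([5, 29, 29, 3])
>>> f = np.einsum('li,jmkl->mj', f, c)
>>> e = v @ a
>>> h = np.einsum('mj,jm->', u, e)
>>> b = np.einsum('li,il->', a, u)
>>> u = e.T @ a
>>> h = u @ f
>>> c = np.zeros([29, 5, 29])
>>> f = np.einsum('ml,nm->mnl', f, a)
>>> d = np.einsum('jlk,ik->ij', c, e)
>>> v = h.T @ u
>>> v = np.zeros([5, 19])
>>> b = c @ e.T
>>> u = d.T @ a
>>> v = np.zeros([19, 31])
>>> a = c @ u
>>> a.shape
(29, 5, 29)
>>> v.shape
(19, 31)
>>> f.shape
(29, 3, 5)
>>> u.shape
(29, 29)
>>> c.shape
(29, 5, 29)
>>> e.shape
(3, 29)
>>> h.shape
(29, 5)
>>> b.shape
(29, 5, 3)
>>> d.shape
(3, 29)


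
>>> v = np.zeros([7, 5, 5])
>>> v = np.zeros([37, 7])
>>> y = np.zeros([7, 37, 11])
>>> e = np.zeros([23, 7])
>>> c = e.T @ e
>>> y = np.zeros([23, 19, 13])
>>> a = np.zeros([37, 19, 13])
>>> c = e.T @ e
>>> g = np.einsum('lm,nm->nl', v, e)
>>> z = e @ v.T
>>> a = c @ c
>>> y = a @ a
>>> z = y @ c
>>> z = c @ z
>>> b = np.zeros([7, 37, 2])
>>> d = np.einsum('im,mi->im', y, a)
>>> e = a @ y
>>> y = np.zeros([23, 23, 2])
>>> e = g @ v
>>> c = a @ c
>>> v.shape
(37, 7)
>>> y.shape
(23, 23, 2)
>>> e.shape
(23, 7)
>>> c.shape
(7, 7)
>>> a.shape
(7, 7)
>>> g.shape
(23, 37)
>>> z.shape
(7, 7)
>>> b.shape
(7, 37, 2)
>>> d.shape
(7, 7)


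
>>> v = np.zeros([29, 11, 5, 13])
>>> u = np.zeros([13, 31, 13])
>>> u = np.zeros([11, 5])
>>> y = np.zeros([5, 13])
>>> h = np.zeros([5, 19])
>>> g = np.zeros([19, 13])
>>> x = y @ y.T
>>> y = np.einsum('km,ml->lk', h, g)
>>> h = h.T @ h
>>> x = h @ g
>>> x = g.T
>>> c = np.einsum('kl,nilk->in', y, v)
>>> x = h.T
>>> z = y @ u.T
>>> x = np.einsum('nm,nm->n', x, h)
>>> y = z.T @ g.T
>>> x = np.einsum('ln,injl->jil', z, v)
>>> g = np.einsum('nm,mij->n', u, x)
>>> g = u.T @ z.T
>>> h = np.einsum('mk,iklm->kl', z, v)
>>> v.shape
(29, 11, 5, 13)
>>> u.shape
(11, 5)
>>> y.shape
(11, 19)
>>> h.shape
(11, 5)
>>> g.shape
(5, 13)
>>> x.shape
(5, 29, 13)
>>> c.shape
(11, 29)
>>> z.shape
(13, 11)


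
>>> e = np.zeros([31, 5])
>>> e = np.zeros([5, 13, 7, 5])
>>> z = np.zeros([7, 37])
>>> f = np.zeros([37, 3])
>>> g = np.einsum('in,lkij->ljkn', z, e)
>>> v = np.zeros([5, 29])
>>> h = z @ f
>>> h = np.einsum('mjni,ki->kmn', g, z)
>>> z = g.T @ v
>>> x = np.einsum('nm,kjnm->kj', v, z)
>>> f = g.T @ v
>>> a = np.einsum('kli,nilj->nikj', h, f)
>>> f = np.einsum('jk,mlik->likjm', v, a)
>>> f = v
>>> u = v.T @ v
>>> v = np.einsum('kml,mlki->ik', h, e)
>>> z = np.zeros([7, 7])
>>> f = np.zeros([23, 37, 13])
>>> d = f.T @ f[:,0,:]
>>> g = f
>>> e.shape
(5, 13, 7, 5)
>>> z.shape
(7, 7)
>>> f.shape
(23, 37, 13)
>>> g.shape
(23, 37, 13)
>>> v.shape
(5, 7)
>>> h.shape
(7, 5, 13)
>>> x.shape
(37, 13)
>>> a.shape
(37, 13, 7, 29)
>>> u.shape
(29, 29)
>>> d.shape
(13, 37, 13)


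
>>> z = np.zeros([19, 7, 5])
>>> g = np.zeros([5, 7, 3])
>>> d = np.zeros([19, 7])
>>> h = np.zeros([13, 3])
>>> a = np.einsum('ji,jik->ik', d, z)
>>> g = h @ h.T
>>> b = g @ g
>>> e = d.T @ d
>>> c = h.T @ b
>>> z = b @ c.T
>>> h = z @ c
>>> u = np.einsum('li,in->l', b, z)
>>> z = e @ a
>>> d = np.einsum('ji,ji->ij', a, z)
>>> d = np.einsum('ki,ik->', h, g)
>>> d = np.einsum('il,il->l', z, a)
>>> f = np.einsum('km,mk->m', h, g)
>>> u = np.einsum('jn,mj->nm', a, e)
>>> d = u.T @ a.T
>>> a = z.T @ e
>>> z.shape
(7, 5)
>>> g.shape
(13, 13)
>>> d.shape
(7, 7)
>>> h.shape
(13, 13)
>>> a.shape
(5, 7)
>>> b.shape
(13, 13)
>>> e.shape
(7, 7)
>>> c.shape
(3, 13)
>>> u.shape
(5, 7)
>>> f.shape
(13,)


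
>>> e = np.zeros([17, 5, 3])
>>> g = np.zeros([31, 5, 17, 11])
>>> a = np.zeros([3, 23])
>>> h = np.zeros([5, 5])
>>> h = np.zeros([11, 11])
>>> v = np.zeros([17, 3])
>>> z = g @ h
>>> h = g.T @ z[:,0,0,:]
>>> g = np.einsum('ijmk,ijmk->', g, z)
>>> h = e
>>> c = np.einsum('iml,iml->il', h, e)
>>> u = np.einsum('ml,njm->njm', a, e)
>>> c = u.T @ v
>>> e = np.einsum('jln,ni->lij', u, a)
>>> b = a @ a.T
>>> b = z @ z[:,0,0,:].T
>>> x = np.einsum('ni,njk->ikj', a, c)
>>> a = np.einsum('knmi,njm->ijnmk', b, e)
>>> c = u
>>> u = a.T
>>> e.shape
(5, 23, 17)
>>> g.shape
()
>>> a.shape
(31, 23, 5, 17, 31)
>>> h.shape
(17, 5, 3)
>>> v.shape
(17, 3)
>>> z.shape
(31, 5, 17, 11)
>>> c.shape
(17, 5, 3)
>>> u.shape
(31, 17, 5, 23, 31)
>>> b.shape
(31, 5, 17, 31)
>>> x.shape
(23, 3, 5)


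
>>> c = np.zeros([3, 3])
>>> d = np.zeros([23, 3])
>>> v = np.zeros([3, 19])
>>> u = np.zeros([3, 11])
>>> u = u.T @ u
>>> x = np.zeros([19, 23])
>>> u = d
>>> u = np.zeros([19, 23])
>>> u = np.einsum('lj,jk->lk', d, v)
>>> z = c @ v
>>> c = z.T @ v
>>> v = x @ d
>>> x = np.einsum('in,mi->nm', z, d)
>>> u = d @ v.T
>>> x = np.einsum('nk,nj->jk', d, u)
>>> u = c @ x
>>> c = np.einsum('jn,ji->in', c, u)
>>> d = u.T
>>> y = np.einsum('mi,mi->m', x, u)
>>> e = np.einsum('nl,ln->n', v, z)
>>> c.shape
(3, 19)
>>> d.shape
(3, 19)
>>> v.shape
(19, 3)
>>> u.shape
(19, 3)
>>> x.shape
(19, 3)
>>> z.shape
(3, 19)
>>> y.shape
(19,)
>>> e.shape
(19,)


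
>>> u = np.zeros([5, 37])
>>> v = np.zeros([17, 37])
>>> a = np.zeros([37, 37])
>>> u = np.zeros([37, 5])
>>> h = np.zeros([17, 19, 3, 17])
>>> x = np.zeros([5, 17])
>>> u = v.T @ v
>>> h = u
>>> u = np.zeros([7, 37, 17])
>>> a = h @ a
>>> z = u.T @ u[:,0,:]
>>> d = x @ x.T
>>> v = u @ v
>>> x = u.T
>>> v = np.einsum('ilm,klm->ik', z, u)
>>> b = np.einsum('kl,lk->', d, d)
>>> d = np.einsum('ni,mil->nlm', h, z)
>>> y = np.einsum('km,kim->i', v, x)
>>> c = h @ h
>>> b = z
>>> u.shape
(7, 37, 17)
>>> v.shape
(17, 7)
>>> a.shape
(37, 37)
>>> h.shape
(37, 37)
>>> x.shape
(17, 37, 7)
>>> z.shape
(17, 37, 17)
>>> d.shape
(37, 17, 17)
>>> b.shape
(17, 37, 17)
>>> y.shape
(37,)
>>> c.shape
(37, 37)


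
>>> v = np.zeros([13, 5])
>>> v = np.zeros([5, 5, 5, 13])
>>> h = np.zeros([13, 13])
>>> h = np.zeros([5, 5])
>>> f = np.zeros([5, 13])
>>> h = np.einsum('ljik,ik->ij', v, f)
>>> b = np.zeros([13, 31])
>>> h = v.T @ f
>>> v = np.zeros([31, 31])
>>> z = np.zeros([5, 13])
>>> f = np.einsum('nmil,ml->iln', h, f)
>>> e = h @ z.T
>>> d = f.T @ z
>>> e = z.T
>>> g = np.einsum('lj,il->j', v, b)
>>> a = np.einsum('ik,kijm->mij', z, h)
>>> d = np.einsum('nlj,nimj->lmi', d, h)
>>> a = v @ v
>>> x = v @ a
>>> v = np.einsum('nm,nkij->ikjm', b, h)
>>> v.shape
(5, 5, 13, 31)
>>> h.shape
(13, 5, 5, 13)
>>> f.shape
(5, 13, 13)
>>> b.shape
(13, 31)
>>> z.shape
(5, 13)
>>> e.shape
(13, 5)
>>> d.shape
(13, 5, 5)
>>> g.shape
(31,)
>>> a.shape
(31, 31)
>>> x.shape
(31, 31)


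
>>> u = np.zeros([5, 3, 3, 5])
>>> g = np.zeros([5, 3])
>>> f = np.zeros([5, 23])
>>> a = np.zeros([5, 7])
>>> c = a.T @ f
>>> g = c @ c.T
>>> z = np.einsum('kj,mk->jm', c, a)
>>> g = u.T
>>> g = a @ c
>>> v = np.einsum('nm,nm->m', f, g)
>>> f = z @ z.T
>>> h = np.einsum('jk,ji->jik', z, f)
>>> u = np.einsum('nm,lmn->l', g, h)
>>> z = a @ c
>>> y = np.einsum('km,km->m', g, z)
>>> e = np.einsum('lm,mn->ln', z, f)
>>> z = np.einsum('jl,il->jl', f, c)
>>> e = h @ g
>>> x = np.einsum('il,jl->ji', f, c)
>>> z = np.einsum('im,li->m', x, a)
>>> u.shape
(23,)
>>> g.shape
(5, 23)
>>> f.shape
(23, 23)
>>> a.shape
(5, 7)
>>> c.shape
(7, 23)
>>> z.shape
(23,)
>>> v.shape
(23,)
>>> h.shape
(23, 23, 5)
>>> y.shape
(23,)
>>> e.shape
(23, 23, 23)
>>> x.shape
(7, 23)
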